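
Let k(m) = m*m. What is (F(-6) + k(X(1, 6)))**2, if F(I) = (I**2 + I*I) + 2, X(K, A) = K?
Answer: 5625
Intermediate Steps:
F(I) = 2 + 2*I**2 (F(I) = (I**2 + I**2) + 2 = 2*I**2 + 2 = 2 + 2*I**2)
k(m) = m**2
(F(-6) + k(X(1, 6)))**2 = ((2 + 2*(-6)**2) + 1**2)**2 = ((2 + 2*36) + 1)**2 = ((2 + 72) + 1)**2 = (74 + 1)**2 = 75**2 = 5625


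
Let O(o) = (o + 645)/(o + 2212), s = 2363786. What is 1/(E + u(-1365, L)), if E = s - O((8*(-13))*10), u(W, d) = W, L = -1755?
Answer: 1172/2768757807 ≈ 4.2329e-7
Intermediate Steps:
O(o) = (645 + o)/(2212 + o)
E = 2770357587/1172 (E = 2363786 - (645 + (8*(-13))*10)/(2212 + (8*(-13))*10) = 2363786 - (645 - 104*10)/(2212 - 104*10) = 2363786 - (645 - 1040)/(2212 - 1040) = 2363786 - (-395)/1172 = 2363786 - 1*(-395/1172) = 2363786 + 395/1172 = 2770357587/1172 ≈ 2.3638e+6)
1/(E + u(-1365, L)) = 1/(2770357587/1172 - 1365) = 1/(2768757807/1172) = 1172/2768757807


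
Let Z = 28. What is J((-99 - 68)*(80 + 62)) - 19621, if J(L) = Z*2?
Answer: -19565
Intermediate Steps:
J(L) = 56 (J(L) = 28*2 = 56)
J((-99 - 68)*(80 + 62)) - 19621 = 56 - 19621 = -19565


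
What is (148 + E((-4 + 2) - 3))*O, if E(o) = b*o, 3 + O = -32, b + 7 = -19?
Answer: -9730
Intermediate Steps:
b = -26 (b = -7 - 19 = -26)
O = -35 (O = -3 - 32 = -35)
E(o) = -26*o
(148 + E((-4 + 2) - 3))*O = (148 - 26*((-4 + 2) - 3))*(-35) = (148 - 26*(-2 - 3))*(-35) = (148 - 26*(-5))*(-35) = (148 + 130)*(-35) = 278*(-35) = -9730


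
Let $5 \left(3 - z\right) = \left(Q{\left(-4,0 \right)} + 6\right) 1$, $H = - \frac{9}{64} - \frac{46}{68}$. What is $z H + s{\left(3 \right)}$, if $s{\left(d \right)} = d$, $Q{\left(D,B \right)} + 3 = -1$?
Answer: $\frac{4763}{5440} \approx 0.87555$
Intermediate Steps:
$Q{\left(D,B \right)} = -4$ ($Q{\left(D,B \right)} = -3 - 1 = -4$)
$H = - \frac{889}{1088}$ ($H = \left(-9\right) \frac{1}{64} - \frac{23}{34} = - \frac{9}{64} - \frac{23}{34} = - \frac{889}{1088} \approx -0.8171$)
$z = \frac{13}{5}$ ($z = 3 - \frac{\left(-4 + 6\right) 1}{5} = 3 - \frac{2 \cdot 1}{5} = 3 - \frac{2}{5} = \frac{13}{5} \approx 2.6$)
$z H + s{\left(3 \right)} = \frac{13}{5} \left(- \frac{889}{1088}\right) + 3 = - \frac{11557}{5440} + 3 = \frac{4763}{5440}$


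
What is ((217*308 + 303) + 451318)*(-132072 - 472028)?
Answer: -313199873700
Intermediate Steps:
((217*308 + 303) + 451318)*(-132072 - 472028) = ((66836 + 303) + 451318)*(-604100) = (67139 + 451318)*(-604100) = 518457*(-604100) = -313199873700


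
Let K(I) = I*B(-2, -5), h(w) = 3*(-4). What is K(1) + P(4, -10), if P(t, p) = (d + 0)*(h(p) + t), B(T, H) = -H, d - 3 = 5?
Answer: -59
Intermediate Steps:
d = 8 (d = 3 + 5 = 8)
h(w) = -12
P(t, p) = -96 + 8*t (P(t, p) = (8 + 0)*(-12 + t) = 8*(-12 + t) = -96 + 8*t)
K(I) = 5*I (K(I) = I*(-1*(-5)) = I*5 = 5*I)
K(1) + P(4, -10) = 5*1 + (-96 + 8*4) = 5 + (-96 + 32) = 5 - 64 = -59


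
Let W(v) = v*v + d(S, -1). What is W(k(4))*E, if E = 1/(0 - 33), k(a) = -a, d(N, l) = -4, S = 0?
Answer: -4/11 ≈ -0.36364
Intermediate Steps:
W(v) = -4 + v² (W(v) = v*v - 4 = v² - 4 = -4 + v²)
E = -1/33 (E = 1/(-33) = -1/33 ≈ -0.030303)
W(k(4))*E = (-4 + (-1*4)²)*(-1/33) = (-4 + (-4)²)*(-1/33) = (-4 + 16)*(-1/33) = 12*(-1/33) = -4/11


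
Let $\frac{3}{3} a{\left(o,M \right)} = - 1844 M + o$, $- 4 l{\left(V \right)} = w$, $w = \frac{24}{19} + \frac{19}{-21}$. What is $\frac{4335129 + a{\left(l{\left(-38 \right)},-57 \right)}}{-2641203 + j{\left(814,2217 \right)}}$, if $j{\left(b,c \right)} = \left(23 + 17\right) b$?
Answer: $- \frac{7086618109}{4163394228} \approx -1.7021$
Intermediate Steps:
$j{\left(b,c \right)} = 40 b$
$w = \frac{143}{399}$ ($w = 24 \cdot \frac{1}{19} + 19 \left(- \frac{1}{21}\right) = \frac{24}{19} - \frac{19}{21} = \frac{143}{399} \approx 0.3584$)
$l{\left(V \right)} = - \frac{143}{1596}$ ($l{\left(V \right)} = \left(- \frac{1}{4}\right) \frac{143}{399} = - \frac{143}{1596}$)
$a{\left(o,M \right)} = o - 1844 M$ ($a{\left(o,M \right)} = - 1844 M + o = o - 1844 M$)
$\frac{4335129 + a{\left(l{\left(-38 \right)},-57 \right)}}{-2641203 + j{\left(814,2217 \right)}} = \frac{4335129 - - \frac{167752225}{1596}}{-2641203 + 40 \cdot 814} = \frac{4335129 + \left(- \frac{143}{1596} + 105108\right)}{-2641203 + 32560} = \frac{4335129 + \frac{167752225}{1596}}{-2608643} = \frac{7086618109}{1596} \left(- \frac{1}{2608643}\right) = - \frac{7086618109}{4163394228}$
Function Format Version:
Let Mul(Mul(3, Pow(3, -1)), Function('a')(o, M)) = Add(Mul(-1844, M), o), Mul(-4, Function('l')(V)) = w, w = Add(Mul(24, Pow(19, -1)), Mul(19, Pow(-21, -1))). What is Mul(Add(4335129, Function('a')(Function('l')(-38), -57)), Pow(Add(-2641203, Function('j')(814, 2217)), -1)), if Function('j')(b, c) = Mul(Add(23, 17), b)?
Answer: Rational(-7086618109, 4163394228) ≈ -1.7021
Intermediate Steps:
Function('j')(b, c) = Mul(40, b)
w = Rational(143, 399) (w = Add(Mul(24, Rational(1, 19)), Mul(19, Rational(-1, 21))) = Add(Rational(24, 19), Rational(-19, 21)) = Rational(143, 399) ≈ 0.35840)
Function('l')(V) = Rational(-143, 1596) (Function('l')(V) = Mul(Rational(-1, 4), Rational(143, 399)) = Rational(-143, 1596))
Function('a')(o, M) = Add(o, Mul(-1844, M)) (Function('a')(o, M) = Add(Mul(-1844, M), o) = Add(o, Mul(-1844, M)))
Mul(Add(4335129, Function('a')(Function('l')(-38), -57)), Pow(Add(-2641203, Function('j')(814, 2217)), -1)) = Mul(Add(4335129, Add(Rational(-143, 1596), Mul(-1844, -57))), Pow(Add(-2641203, Mul(40, 814)), -1)) = Mul(Add(4335129, Add(Rational(-143, 1596), 105108)), Pow(Add(-2641203, 32560), -1)) = Mul(Add(4335129, Rational(167752225, 1596)), Pow(-2608643, -1)) = Mul(Rational(7086618109, 1596), Rational(-1, 2608643)) = Rational(-7086618109, 4163394228)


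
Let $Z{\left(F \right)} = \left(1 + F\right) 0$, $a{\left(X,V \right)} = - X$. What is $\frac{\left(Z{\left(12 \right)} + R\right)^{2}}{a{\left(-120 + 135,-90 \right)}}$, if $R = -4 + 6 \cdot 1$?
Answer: $- \frac{4}{15} \approx -0.26667$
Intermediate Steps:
$R = 2$ ($R = -4 + 6 = 2$)
$Z{\left(F \right)} = 0$
$\frac{\left(Z{\left(12 \right)} + R\right)^{2}}{a{\left(-120 + 135,-90 \right)}} = \frac{\left(0 + 2\right)^{2}}{\left(-1\right) \left(-120 + 135\right)} = \frac{2^{2}}{\left(-1\right) 15} = \frac{4}{-15} = 4 \left(- \frac{1}{15}\right) = - \frac{4}{15}$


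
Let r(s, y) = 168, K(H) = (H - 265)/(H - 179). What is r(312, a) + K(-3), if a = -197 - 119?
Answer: 15422/91 ≈ 169.47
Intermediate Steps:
a = -316
K(H) = (-265 + H)/(-179 + H)
r(312, a) + K(-3) = 168 + (-265 - 3)/(-179 - 3) = 168 - 268/(-182) = 168 - 1/182*(-268) = 168 + 134/91 = 15422/91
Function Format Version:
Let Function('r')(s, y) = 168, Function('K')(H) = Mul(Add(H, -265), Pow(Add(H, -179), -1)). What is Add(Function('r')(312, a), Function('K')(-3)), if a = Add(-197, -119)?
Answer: Rational(15422, 91) ≈ 169.47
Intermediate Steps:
a = -316
Function('K')(H) = Mul(Pow(Add(-179, H), -1), Add(-265, H)) (Function('K')(H) = Mul(Add(-265, H), Pow(Add(-179, H), -1)) = Mul(Pow(Add(-179, H), -1), Add(-265, H)))
Add(Function('r')(312, a), Function('K')(-3)) = Add(168, Mul(Pow(Add(-179, -3), -1), Add(-265, -3))) = Add(168, Mul(Pow(-182, -1), -268)) = Add(168, Mul(Rational(-1, 182), -268)) = Add(168, Rational(134, 91)) = Rational(15422, 91)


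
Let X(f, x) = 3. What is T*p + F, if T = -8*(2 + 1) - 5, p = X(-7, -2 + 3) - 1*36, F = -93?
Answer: 864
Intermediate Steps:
p = -33 (p = 3 - 1*36 = 3 - 36 = -33)
T = -29 (T = -8*3 - 5 = -24 - 5 = -29)
T*p + F = -29*(-33) - 93 = 957 - 93 = 864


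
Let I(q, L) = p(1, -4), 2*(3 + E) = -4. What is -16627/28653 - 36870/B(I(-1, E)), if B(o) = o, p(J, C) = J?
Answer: -1056452737/28653 ≈ -36871.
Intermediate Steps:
E = -5 (E = -3 + (1/2)*(-4) = -3 - 2 = -5)
I(q, L) = 1
-16627/28653 - 36870/B(I(-1, E)) = -16627/28653 - 36870/1 = -16627*1/28653 - 36870*1 = -16627/28653 - 36870 = -1056452737/28653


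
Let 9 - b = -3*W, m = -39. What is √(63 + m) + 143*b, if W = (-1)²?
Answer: 1716 + 2*√6 ≈ 1720.9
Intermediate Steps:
W = 1
b = 12 (b = 9 - (-3) = 9 - 1*(-3) = 9 + 3 = 12)
√(63 + m) + 143*b = √(63 - 39) + 143*12 = √24 + 1716 = 2*√6 + 1716 = 1716 + 2*√6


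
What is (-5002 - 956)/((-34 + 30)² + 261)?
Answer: -5958/277 ≈ -21.509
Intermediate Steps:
(-5002 - 956)/((-34 + 30)² + 261) = -5958/((-4)² + 261) = -5958/(16 + 261) = -5958/277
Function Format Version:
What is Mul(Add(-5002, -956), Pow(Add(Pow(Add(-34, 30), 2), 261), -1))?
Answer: Rational(-5958, 277) ≈ -21.509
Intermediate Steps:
Mul(Add(-5002, -956), Pow(Add(Pow(Add(-34, 30), 2), 261), -1)) = Mul(-5958, Pow(Add(Pow(-4, 2), 261), -1)) = Mul(-5958, Pow(Add(16, 261), -1)) = Mul(-5958, Pow(277, -1)) = Mul(-5958, Rational(1, 277)) = Rational(-5958, 277)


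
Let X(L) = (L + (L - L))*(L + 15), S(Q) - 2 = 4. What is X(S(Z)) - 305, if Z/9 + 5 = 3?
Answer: -179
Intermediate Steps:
Z = -18 (Z = -45 + 9*3 = -45 + 27 = -18)
S(Q) = 6 (S(Q) = 2 + 4 = 6)
X(L) = L*(15 + L) (X(L) = (L + 0)*(15 + L) = L*(15 + L))
X(S(Z)) - 305 = 6*(15 + 6) - 305 = 6*21 - 305 = 126 - 305 = -179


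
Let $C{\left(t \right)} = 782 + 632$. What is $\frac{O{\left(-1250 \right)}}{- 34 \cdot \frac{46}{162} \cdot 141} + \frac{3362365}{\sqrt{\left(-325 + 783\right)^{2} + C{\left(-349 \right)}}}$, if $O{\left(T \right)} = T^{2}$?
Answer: $- \frac{21093750}{18377} + \frac{3362365 \sqrt{211178}}{211178} \approx 6169.0$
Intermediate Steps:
$C{\left(t \right)} = 1414$
$\frac{O{\left(-1250 \right)}}{- 34 \cdot \frac{46}{162} \cdot 141} + \frac{3362365}{\sqrt{\left(-325 + 783\right)^{2} + C{\left(-349 \right)}}} = \frac{\left(-1250\right)^{2}}{- 34 \cdot \frac{46}{162} \cdot 141} + \frac{3362365}{\sqrt{\left(-325 + 783\right)^{2} + 1414}} = \frac{1562500}{- 34 \cdot 46 \cdot \frac{1}{162} \cdot 141} + \frac{3362365}{\sqrt{458^{2} + 1414}} = \frac{1562500}{\left(-34\right) \frac{23}{81} \cdot 141} + \frac{3362365}{\sqrt{209764 + 1414}} = \frac{1562500}{\left(- \frac{782}{81}\right) 141} + \frac{3362365}{\sqrt{211178}} = \frac{1562500}{- \frac{36754}{27}} + 3362365 \frac{\sqrt{211178}}{211178} = 1562500 \left(- \frac{27}{36754}\right) + \frac{3362365 \sqrt{211178}}{211178} = - \frac{21093750}{18377} + \frac{3362365 \sqrt{211178}}{211178}$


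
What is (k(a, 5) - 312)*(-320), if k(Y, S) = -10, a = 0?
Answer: 103040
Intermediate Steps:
(k(a, 5) - 312)*(-320) = (-10 - 312)*(-320) = -322*(-320) = 103040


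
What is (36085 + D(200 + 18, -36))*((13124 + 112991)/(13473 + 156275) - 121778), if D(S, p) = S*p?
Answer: -583699615873473/169748 ≈ -3.4386e+9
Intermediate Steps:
(36085 + D(200 + 18, -36))*((13124 + 112991)/(13473 + 156275) - 121778) = (36085 + (200 + 18)*(-36))*((13124 + 112991)/(13473 + 156275) - 121778) = (36085 + 218*(-36))*(126115/169748 - 121778) = (36085 - 7848)*(126115*(1/169748) - 121778) = 28237*(126115/169748 - 121778) = 28237*(-20671445829/169748) = -583699615873473/169748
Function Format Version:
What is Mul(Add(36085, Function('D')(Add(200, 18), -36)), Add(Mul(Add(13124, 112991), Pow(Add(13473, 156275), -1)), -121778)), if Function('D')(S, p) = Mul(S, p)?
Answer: Rational(-583699615873473, 169748) ≈ -3.4386e+9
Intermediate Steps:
Mul(Add(36085, Function('D')(Add(200, 18), -36)), Add(Mul(Add(13124, 112991), Pow(Add(13473, 156275), -1)), -121778)) = Mul(Add(36085, Mul(Add(200, 18), -36)), Add(Mul(Add(13124, 112991), Pow(Add(13473, 156275), -1)), -121778)) = Mul(Add(36085, Mul(218, -36)), Add(Mul(126115, Pow(169748, -1)), -121778)) = Mul(Add(36085, -7848), Add(Mul(126115, Rational(1, 169748)), -121778)) = Mul(28237, Add(Rational(126115, 169748), -121778)) = Mul(28237, Rational(-20671445829, 169748)) = Rational(-583699615873473, 169748)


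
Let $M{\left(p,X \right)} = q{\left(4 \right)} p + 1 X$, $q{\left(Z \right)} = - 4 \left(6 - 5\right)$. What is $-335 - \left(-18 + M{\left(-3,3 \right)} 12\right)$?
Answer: $-497$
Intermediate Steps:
$q{\left(Z \right)} = -4$ ($q{\left(Z \right)} = \left(-4\right) 1 = -4$)
$M{\left(p,X \right)} = X - 4 p$ ($M{\left(p,X \right)} = - 4 p + 1 X = - 4 p + X = X - 4 p$)
$-335 - \left(-18 + M{\left(-3,3 \right)} 12\right) = -335 - \left(-18 + \left(3 - -12\right) 12\right) = -335 - \left(-18 + \left(3 + 12\right) 12\right) = -335 - \left(-18 + 15 \cdot 12\right) = -335 - \left(-18 + 180\right) = -335 - 162 = -497$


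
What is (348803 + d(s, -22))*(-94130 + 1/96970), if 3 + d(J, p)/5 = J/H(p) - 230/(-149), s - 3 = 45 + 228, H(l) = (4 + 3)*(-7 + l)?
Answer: -48148243170464152067/1466525795 ≈ -3.2832e+10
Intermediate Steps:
H(l) = -49 + 7*l (H(l) = 7*(-7 + l) = -49 + 7*l)
s = 276 (s = 3 + (45 + 228) = 3 + 273 = 276)
d(J, p) = -1085/149 + 5*J/(-49 + 7*p) (d(J, p) = -15 + 5*(J/(-49 + 7*p) - 230/(-149)) = -15 + 5*(J/(-49 + 7*p) - 230*(-1/149)) = -15 + 5*(J/(-49 + 7*p) + 230/149) = -15 + 5*(230/149 + J/(-49 + 7*p)) = -15 + (1150/149 + 5*J/(-49 + 7*p)) = -1085/149 + 5*J/(-49 + 7*p))
(348803 + d(s, -22))*(-94130 + 1/96970) = (348803 + 5*(10633 - 1519*(-22) + 149*276)/(1043*(-7 - 22)))*(-94130 + 1/96970) = (348803 + (5/1043)*(10633 + 33418 + 41124)/(-29))*(-94130 + 1/96970) = (348803 + (5/1043)*(-1/29)*85175)*(-9127786099/96970) = (348803 - 425875/30247)*(-9127786099/96970) = (10549818466/30247)*(-9127786099/96970) = -48148243170464152067/1466525795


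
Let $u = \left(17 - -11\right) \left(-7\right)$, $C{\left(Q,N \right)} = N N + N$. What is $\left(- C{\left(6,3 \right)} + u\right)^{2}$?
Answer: $43264$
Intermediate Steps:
$C{\left(Q,N \right)} = N + N^{2}$ ($C{\left(Q,N \right)} = N^{2} + N = N + N^{2}$)
$u = -196$ ($u = \left(17 + 11\right) \left(-7\right) = 28 \left(-7\right) = -196$)
$\left(- C{\left(6,3 \right)} + u\right)^{2} = \left(- 3 \left(1 + 3\right) - 196\right)^{2} = \left(- 3 \cdot 4 - 196\right)^{2} = \left(\left(-1\right) 12 - 196\right)^{2} = \left(-12 - 196\right)^{2} = \left(-208\right)^{2} = 43264$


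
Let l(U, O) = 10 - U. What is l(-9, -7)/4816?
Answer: 19/4816 ≈ 0.0039452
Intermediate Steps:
l(-9, -7)/4816 = (10 - 1*(-9))/4816 = (10 + 9)/4816 = (1/4816)*19 = 19/4816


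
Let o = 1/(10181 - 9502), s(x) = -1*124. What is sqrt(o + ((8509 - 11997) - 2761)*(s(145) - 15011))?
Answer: sqrt(43604619238894)/679 ≈ 9725.2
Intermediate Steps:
s(x) = -124
o = 1/679 ≈ 0.0014728
sqrt(o + ((8509 - 11997) - 2761)*(s(145) - 15011)) = sqrt(1/679 + ((8509 - 11997) - 2761)*(-124 - 15011)) = sqrt(1/679 + (-3488 - 2761)*(-15135)) = sqrt(1/679 - 6249*(-15135)) = sqrt(1/679 + 94578615) = sqrt(64218879586/679) = sqrt(43604619238894)/679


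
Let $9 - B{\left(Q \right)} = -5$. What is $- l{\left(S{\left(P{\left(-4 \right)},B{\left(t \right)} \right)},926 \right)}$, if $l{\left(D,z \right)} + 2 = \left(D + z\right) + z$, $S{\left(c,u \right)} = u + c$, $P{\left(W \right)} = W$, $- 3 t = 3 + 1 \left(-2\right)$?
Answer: $-1860$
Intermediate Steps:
$t = - \frac{1}{3}$ ($t = - \frac{3 + 1 \left(-2\right)}{3} = - \frac{3 - 2}{3} = \left(- \frac{1}{3}\right) 1 = - \frac{1}{3} \approx -0.33333$)
$B{\left(Q \right)} = 14$ ($B{\left(Q \right)} = 9 - -5 = 9 + 5 = 14$)
$S{\left(c,u \right)} = c + u$
$l{\left(D,z \right)} = -2 + D + 2 z$ ($l{\left(D,z \right)} = -2 + \left(\left(D + z\right) + z\right) = -2 + \left(D + 2 z\right) = -2 + D + 2 z$)
$- l{\left(S{\left(P{\left(-4 \right)},B{\left(t \right)} \right)},926 \right)} = - (-2 + \left(-4 + 14\right) + 2 \cdot 926) = - (-2 + 10 + 1852) = \left(-1\right) 1860 = -1860$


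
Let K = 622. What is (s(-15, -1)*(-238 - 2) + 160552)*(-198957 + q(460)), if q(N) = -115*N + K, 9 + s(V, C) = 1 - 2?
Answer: -40939245720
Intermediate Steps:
s(V, C) = -10 (s(V, C) = -9 + (1 - 2) = -9 - 1 = -10)
q(N) = 622 - 115*N (q(N) = -115*N + 622 = 622 - 115*N)
(s(-15, -1)*(-238 - 2) + 160552)*(-198957 + q(460)) = (-10*(-238 - 2) + 160552)*(-198957 + (622 - 115*460)) = (-10*(-240) + 160552)*(-198957 + (622 - 52900)) = (2400 + 160552)*(-198957 - 52278) = 162952*(-251235) = -40939245720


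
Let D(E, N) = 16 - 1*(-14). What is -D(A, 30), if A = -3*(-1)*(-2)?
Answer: -30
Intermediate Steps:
A = -6 (A = 3*(-2) = -6)
D(E, N) = 30 (D(E, N) = 16 + 14 = 30)
-D(A, 30) = -1*30 = -30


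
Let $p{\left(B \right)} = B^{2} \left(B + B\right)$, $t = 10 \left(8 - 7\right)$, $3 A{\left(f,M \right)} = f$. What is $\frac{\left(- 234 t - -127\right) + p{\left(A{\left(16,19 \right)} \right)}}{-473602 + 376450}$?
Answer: $\frac{51559}{2623104} \approx 0.019656$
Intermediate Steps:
$A{\left(f,M \right)} = \frac{f}{3}$
$t = 10$ ($t = 10 \cdot 1 = 10$)
$p{\left(B \right)} = 2 B^{3}$ ($p{\left(B \right)} = B^{2} \cdot 2 B = 2 B^{3}$)
$\frac{\left(- 234 t - -127\right) + p{\left(A{\left(16,19 \right)} \right)}}{-473602 + 376450} = \frac{\left(\left(-234\right) 10 - -127\right) + 2 \left(\frac{1}{3} \cdot 16\right)^{3}}{-473602 + 376450} = \frac{\left(-2340 + \left(-45 + 172\right)\right) + 2 \left(\frac{16}{3}\right)^{3}}{-97152} = \left(\left(-2340 + 127\right) + 2 \cdot \frac{4096}{27}\right) \left(- \frac{1}{97152}\right) = \left(-2213 + \frac{8192}{27}\right) \left(- \frac{1}{97152}\right) = \left(- \frac{51559}{27}\right) \left(- \frac{1}{97152}\right) = \frac{51559}{2623104}$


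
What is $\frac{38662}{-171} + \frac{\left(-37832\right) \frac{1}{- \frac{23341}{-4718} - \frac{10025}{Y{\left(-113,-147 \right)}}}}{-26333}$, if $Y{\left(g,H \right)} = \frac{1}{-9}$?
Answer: $- \frac{433404349000982090}{1916924858994213} \approx -226.09$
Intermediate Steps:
$Y{\left(g,H \right)} = - \frac{1}{9}$
$\frac{38662}{-171} + \frac{\left(-37832\right) \frac{1}{- \frac{23341}{-4718} - \frac{10025}{Y{\left(-113,-147 \right)}}}}{-26333} = \frac{38662}{-171} + \frac{\left(-37832\right) \frac{1}{- \frac{23341}{-4718} - \frac{10025}{- \frac{1}{9}}}}{-26333} = 38662 \left(- \frac{1}{171}\right) + - \frac{37832}{\left(-23341\right) \left(- \frac{1}{4718}\right) - -90225} \left(- \frac{1}{26333}\right) = - \frac{38662}{171} + - \frac{37832}{\frac{23341}{4718} + 90225} \left(- \frac{1}{26333}\right) = - \frac{38662}{171} + - \frac{37832}{\frac{425704891}{4718}} \left(- \frac{1}{26333}\right) = - \frac{38662}{171} + \left(-37832\right) \frac{4718}{425704891} \left(- \frac{1}{26333}\right) = - \frac{38662}{171} - - \frac{178491376}{11210086894703} = - \frac{38662}{171} + \frac{178491376}{11210086894703} = - \frac{433404349000982090}{1916924858994213}$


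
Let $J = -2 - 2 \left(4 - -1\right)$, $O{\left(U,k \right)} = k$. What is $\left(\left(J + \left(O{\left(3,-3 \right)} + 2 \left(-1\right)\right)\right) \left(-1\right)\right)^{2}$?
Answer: $289$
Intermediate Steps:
$J = -12$ ($J = -2 - 2 \left(4 + 1\right) = -2 - 10 = -12$)
$\left(\left(J + \left(O{\left(3,-3 \right)} + 2 \left(-1\right)\right)\right) \left(-1\right)\right)^{2} = \left(\left(-12 + \left(-3 + 2 \left(-1\right)\right)\right) \left(-1\right)\right)^{2} = \left(\left(-12 - 5\right) \left(-1\right)\right)^{2} = \left(\left(-17\right) \left(-1\right)\right)^{2} = 17^{2} = 289$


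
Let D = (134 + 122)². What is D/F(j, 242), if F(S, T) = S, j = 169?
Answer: 65536/169 ≈ 387.79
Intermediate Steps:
D = 65536 (D = 256² = 65536)
D/F(j, 242) = 65536/169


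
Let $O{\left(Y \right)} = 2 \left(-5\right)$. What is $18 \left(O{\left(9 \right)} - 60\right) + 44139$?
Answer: $42879$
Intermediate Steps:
$O{\left(Y \right)} = -10$
$18 \left(O{\left(9 \right)} - 60\right) + 44139 = 18 \left(-10 - 60\right) + 44139 = 18 \left(-70\right) + 44139 = -1260 + 44139 = 42879$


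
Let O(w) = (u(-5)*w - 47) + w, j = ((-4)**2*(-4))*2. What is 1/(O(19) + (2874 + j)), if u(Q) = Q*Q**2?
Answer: 1/343 ≈ 0.0029155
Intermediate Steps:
u(Q) = Q**3
j = -128 (j = (16*(-4))*2 = -64*2 = -128)
O(w) = -47 - 124*w (O(w) = ((-5)**3*w - 47) + w = (-125*w - 47) + w = (-47 - 125*w) + w = -47 - 124*w)
1/(O(19) + (2874 + j)) = 1/((-47 - 124*19) + (2874 - 128)) = 1/((-47 - 2356) + 2746) = 1/(-2403 + 2746) = 1/343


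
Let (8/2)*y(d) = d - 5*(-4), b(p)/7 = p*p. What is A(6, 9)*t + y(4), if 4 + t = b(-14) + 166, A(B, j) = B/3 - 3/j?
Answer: 7688/3 ≈ 2562.7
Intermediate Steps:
b(p) = 7*p² (b(p) = 7*(p*p) = 7*p²)
A(B, j) = -3/j + B/3 (A(B, j) = B*(⅓) - 3/j = B/3 - 3/j = -3/j + B/3)
y(d) = 5 + d/4 (y(d) = (d - 5*(-4))/4 = (d + 20)/4 = (20 + d)/4 = 5 + d/4)
t = 1534 (t = -4 + (7*(-14)² + 166) = -4 + (7*196 + 166) = -4 + (1372 + 166) = -4 + 1538 = 1534)
A(6, 9)*t + y(4) = (-3/9 + (⅓)*6)*1534 + (5 + (¼)*4) = (-3*⅑ + 2)*1534 + (5 + 1) = (-⅓ + 2)*1534 + 6 = (5/3)*1534 + 6 = 7670/3 + 6 = 7688/3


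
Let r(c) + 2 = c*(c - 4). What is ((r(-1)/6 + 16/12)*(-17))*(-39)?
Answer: 2431/2 ≈ 1215.5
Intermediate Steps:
r(c) = -2 + c*(-4 + c) (r(c) = -2 + c*(c - 4) = -2 + c*(-4 + c))
((r(-1)/6 + 16/12)*(-17))*(-39) = (((-2 + (-1)**2 - 4*(-1))/6 + 16/12)*(-17))*(-39) = (((-2 + 1 + 4)*(1/6) + 16*(1/12))*(-17))*(-39) = ((3*(1/6) + 4/3)*(-17))*(-39) = ((1/2 + 4/3)*(-17))*(-39) = ((11/6)*(-17))*(-39) = -187/6*(-39) = 2431/2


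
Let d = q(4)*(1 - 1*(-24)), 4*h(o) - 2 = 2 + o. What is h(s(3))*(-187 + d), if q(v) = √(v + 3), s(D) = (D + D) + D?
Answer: -2431/4 + 325*√7/4 ≈ -392.78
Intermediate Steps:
s(D) = 3*D (s(D) = 2*D + D = 3*D)
h(o) = 1 + o/4 (h(o) = ½ + (2 + o)/4 = ½ + (½ + o/4) = 1 + o/4)
q(v) = √(3 + v)
d = 25*√7 (d = √(3 + 4)*(1 - 1*(-24)) = √7*(1 + 24) = √7*25 = 25*√7 ≈ 66.144)
h(s(3))*(-187 + d) = (1 + (3*3)/4)*(-187 + 25*√7) = (1 + (¼)*9)*(-187 + 25*√7) = (1 + 9/4)*(-187 + 25*√7) = 13*(-187 + 25*√7)/4 = -2431/4 + 325*√7/4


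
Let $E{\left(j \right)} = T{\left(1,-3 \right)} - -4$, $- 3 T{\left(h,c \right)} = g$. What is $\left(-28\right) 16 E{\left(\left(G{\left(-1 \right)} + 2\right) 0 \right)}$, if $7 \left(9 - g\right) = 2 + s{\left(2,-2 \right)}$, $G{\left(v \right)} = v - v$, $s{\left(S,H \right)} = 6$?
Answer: $- \frac{1856}{3} \approx -618.67$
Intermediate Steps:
$G{\left(v \right)} = 0$
$g = \frac{55}{7}$ ($g = 9 - \frac{2 + 6}{7} = 9 - \frac{8}{7} = \frac{55}{7} \approx 7.8571$)
$T{\left(h,c \right)} = - \frac{55}{21}$ ($T{\left(h,c \right)} = \left(- \frac{1}{3}\right) \frac{55}{7} = - \frac{55}{21}$)
$E{\left(j \right)} = \frac{29}{21}$ ($E{\left(j \right)} = - \frac{55}{21} - -4 = - \frac{55}{21} + 4 = \frac{29}{21}$)
$\left(-28\right) 16 E{\left(\left(G{\left(-1 \right)} + 2\right) 0 \right)} = \left(-28\right) 16 \cdot \frac{29}{21} = \left(-448\right) \frac{29}{21} = - \frac{1856}{3}$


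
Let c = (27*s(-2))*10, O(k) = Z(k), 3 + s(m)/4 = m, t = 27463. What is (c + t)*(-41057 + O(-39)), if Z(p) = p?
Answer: -906701048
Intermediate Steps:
s(m) = -12 + 4*m
O(k) = k
c = -5400 (c = (27*(-12 + 4*(-2)))*10 = (27*(-12 - 8))*10 = (27*(-20))*10 = -540*10 = -5400)
(c + t)*(-41057 + O(-39)) = (-5400 + 27463)*(-41057 - 39) = 22063*(-41096) = -906701048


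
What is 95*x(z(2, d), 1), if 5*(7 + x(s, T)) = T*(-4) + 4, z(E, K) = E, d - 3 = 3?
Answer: -665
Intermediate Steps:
d = 6 (d = 3 + 3 = 6)
x(s, T) = -31/5 - 4*T/5 (x(s, T) = -7 + (T*(-4) + 4)/5 = -7 + (-4*T + 4)/5 = -7 + (4 - 4*T)/5 = -7 + (⅘ - 4*T/5) = -31/5 - 4*T/5)
95*x(z(2, d), 1) = 95*(-31/5 - ⅘*1) = 95*(-31/5 - ⅘) = 95*(-7) = -665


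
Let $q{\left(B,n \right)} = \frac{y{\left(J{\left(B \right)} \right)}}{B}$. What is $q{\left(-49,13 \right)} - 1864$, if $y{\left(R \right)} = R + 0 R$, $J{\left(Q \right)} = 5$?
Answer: $- \frac{91341}{49} \approx -1864.1$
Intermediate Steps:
$y{\left(R \right)} = R$ ($y{\left(R \right)} = R + 0 = R$)
$q{\left(B,n \right)} = \frac{5}{B}$
$q{\left(-49,13 \right)} - 1864 = \frac{5}{-49} - 1864 = 5 \left(- \frac{1}{49}\right) - 1864 = - \frac{5}{49} - 1864 = - \frac{91341}{49}$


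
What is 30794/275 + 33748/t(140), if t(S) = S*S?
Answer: 6128431/53900 ≈ 113.70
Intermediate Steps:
t(S) = S²
30794/275 + 33748/t(140) = 30794/275 + 33748/(140²) = 30794*(1/275) + 33748/19600 = 30794/275 + 33748*(1/19600) = 30794/275 + 8437/4900 = 6128431/53900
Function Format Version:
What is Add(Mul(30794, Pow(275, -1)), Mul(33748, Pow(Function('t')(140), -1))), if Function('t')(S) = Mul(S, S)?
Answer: Rational(6128431, 53900) ≈ 113.70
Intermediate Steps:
Function('t')(S) = Pow(S, 2)
Add(Mul(30794, Pow(275, -1)), Mul(33748, Pow(Function('t')(140), -1))) = Add(Mul(30794, Pow(275, -1)), Mul(33748, Pow(Pow(140, 2), -1))) = Add(Mul(30794, Rational(1, 275)), Mul(33748, Pow(19600, -1))) = Add(Rational(30794, 275), Mul(33748, Rational(1, 19600))) = Add(Rational(30794, 275), Rational(8437, 4900)) = Rational(6128431, 53900)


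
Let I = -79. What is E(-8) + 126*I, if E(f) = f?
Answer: -9962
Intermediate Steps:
E(-8) + 126*I = -8 + 126*(-79) = -8 - 9954 = -9962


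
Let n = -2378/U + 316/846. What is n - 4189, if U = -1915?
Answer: -3391970041/810045 ≈ -4187.4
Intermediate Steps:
n = 1308464/810045 (n = -2378/(-1915) + 316/846 = -2378*(-1/1915) + 316*(1/846) = 2378/1915 + 158/423 = 1308464/810045 ≈ 1.6153)
n - 4189 = 1308464/810045 - 4189 = -3391970041/810045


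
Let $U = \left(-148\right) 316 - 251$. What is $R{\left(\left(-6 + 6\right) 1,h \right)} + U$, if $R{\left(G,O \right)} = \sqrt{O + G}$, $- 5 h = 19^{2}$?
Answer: $-47019 + \frac{19 i \sqrt{5}}{5} \approx -47019.0 + 8.4971 i$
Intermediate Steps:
$h = - \frac{361}{5}$ ($h = - \frac{19^{2}}{5} = \left(- \frac{1}{5}\right) 361 = - \frac{361}{5} \approx -72.2$)
$U = -47019$ ($U = -46768 - 251 = -47019$)
$R{\left(G,O \right)} = \sqrt{G + O}$
$R{\left(\left(-6 + 6\right) 1,h \right)} + U = \sqrt{\left(-6 + 6\right) 1 - \frac{361}{5}} - 47019 = \sqrt{0 \cdot 1 - \frac{361}{5}} - 47019 = \sqrt{0 - \frac{361}{5}} - 47019 = \sqrt{- \frac{361}{5}} - 47019 = \frac{19 i \sqrt{5}}{5} - 47019 = -47019 + \frac{19 i \sqrt{5}}{5}$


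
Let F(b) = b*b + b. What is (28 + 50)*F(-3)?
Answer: 468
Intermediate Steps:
F(b) = b + b² (F(b) = b² + b = b + b²)
(28 + 50)*F(-3) = (28 + 50)*(-3*(1 - 3)) = 78*(-3*(-2)) = 78*6 = 468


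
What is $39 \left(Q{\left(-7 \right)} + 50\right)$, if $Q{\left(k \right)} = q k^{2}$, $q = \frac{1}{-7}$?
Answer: $1677$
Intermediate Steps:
$q = - \frac{1}{7} \approx -0.14286$
$Q{\left(k \right)} = - \frac{k^{2}}{7}$
$39 \left(Q{\left(-7 \right)} + 50\right) = 39 \left(- \frac{\left(-7\right)^{2}}{7} + 50\right) = 39 \left(\left(- \frac{1}{7}\right) 49 + 50\right) = 39 \left(-7 + 50\right) = 39 \cdot 43 = 1677$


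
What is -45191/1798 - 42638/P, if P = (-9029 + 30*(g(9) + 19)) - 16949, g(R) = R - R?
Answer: -267887451/11420896 ≈ -23.456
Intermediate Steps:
g(R) = 0
P = -25408 (P = (-9029 + 30*(0 + 19)) - 16949 = (-9029 + 30*19) - 16949 = (-9029 + 570) - 16949 = -8459 - 16949 = -25408)
-45191/1798 - 42638/P = -45191/1798 - 42638/(-25408) = -45191*1/1798 - 42638*(-1/25408) = -45191/1798 + 21319/12704 = -267887451/11420896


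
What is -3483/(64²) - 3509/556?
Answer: -4077353/569344 ≈ -7.1615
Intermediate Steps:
-3483/(64²) - 3509/556 = -3483/4096 - 3509*1/556 = -3483*1/4096 - 3509/556 = -3483/4096 - 3509/556 = -4077353/569344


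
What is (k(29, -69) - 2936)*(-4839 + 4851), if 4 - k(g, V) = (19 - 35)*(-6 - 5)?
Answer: -37296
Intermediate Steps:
k(g, V) = -172 (k(g, V) = 4 - (19 - 35)*(-6 - 5) = 4 - (-16)*(-11) = 4 - 1*176 = 4 - 176 = -172)
(k(29, -69) - 2936)*(-4839 + 4851) = (-172 - 2936)*(-4839 + 4851) = -3108*12 = -37296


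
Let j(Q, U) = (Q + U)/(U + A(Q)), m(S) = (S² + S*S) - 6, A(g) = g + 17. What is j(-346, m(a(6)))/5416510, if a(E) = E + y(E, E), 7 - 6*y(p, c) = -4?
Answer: 4127/20696484710 ≈ 1.9941e-7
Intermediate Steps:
y(p, c) = 11/6 (y(p, c) = 7/6 - ⅙*(-4) = 7/6 + ⅔ = 11/6)
A(g) = 17 + g
a(E) = 11/6 + E (a(E) = E + 11/6 = 11/6 + E)
m(S) = -6 + 2*S² (m(S) = (S² + S²) - 6 = 2*S² - 6 = -6 + 2*S²)
j(Q, U) = (Q + U)/(17 + Q + U) (j(Q, U) = (Q + U)/(U + (17 + Q)) = (Q + U)/(17 + Q + U))
j(-346, m(a(6)))/5416510 = ((-346 + (-6 + 2*(11/6 + 6)²))/(17 - 346 + (-6 + 2*(11/6 + 6)²)))/5416510 = ((-346 + (-6 + 2*(47/6)²))/(17 - 346 + (-6 + 2*(47/6)²)))*(1/5416510) = ((-346 + (-6 + 2*(2209/36)))/(17 - 346 + (-6 + 2*(2209/36))))*(1/5416510) = ((-346 + (-6 + 2209/18))/(17 - 346 + (-6 + 2209/18)))*(1/5416510) = ((-346 + 2101/18)/(17 - 346 + 2101/18))*(1/5416510) = (-4127/18/(-3821/18))*(1/5416510) = -18/3821*(-4127/18)*(1/5416510) = (4127/3821)*(1/5416510) = 4127/20696484710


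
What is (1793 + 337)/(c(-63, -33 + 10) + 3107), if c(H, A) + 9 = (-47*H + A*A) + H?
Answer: 142/435 ≈ 0.32644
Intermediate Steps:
c(H, A) = -9 + A² - 46*H (c(H, A) = -9 + ((-47*H + A*A) + H) = -9 + ((-47*H + A²) + H) = -9 + ((A² - 47*H) + H) = -9 + (A² - 46*H) = -9 + A² - 46*H)
(1793 + 337)/(c(-63, -33 + 10) + 3107) = (1793 + 337)/((-9 + (-33 + 10)² - 46*(-63)) + 3107) = 2130/((-9 + (-23)² + 2898) + 3107) = 2130/((-9 + 529 + 2898) + 3107) = 2130/(3418 + 3107) = 2130/6525 = 2130*(1/6525) = 142/435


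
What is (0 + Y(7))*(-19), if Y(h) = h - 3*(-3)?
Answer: -304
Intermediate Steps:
Y(h) = 9 + h (Y(h) = h + 9 = 9 + h)
(0 + Y(7))*(-19) = (0 + (9 + 7))*(-19) = (0 + 16)*(-19) = 16*(-19) = -304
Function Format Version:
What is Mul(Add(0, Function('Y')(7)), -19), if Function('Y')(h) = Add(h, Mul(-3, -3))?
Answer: -304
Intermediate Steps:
Function('Y')(h) = Add(9, h) (Function('Y')(h) = Add(h, 9) = Add(9, h))
Mul(Add(0, Function('Y')(7)), -19) = Mul(Add(0, Add(9, 7)), -19) = Mul(Add(0, 16), -19) = Mul(16, -19) = -304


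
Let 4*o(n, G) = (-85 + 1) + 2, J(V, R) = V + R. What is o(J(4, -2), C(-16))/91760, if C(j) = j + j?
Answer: -41/183520 ≈ -0.00022341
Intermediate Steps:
C(j) = 2*j
J(V, R) = R + V
o(n, G) = -41/2 (o(n, G) = ((-85 + 1) + 2)/4 = (-84 + 2)/4 = (¼)*(-82) = -41/2)
o(J(4, -2), C(-16))/91760 = -41/2/91760 = -41/2*1/91760 = -41/183520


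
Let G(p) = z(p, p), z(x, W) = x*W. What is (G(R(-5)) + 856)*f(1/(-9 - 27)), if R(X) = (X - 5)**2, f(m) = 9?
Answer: 97704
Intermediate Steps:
R(X) = (-5 + X)**2
z(x, W) = W*x
G(p) = p**2 (G(p) = p*p = p**2)
(G(R(-5)) + 856)*f(1/(-9 - 27)) = (((-5 - 5)**2)**2 + 856)*9 = (((-10)**2)**2 + 856)*9 = (100**2 + 856)*9 = (10000 + 856)*9 = 10856*9 = 97704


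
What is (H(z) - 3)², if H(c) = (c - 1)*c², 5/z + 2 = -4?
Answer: 851929/46656 ≈ 18.260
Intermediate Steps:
z = -⅚ (z = 5/(-2 - 4) = 5/(-6) = 5*(-⅙) = -⅚ ≈ -0.83333)
H(c) = c²*(-1 + c) (H(c) = (-1 + c)*c² = c²*(-1 + c))
(H(z) - 3)² = ((-⅚)²*(-1 - ⅚) - 3)² = ((25/36)*(-11/6) - 3)² = (-275/216 - 3)² = (-923/216)² = 851929/46656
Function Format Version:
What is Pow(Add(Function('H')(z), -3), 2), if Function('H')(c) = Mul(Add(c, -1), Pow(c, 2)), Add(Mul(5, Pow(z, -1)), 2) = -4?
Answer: Rational(851929, 46656) ≈ 18.260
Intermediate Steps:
z = Rational(-5, 6) (z = Mul(5, Pow(Add(-2, -4), -1)) = Mul(5, Pow(-6, -1)) = Mul(5, Rational(-1, 6)) = Rational(-5, 6) ≈ -0.83333)
Function('H')(c) = Mul(Pow(c, 2), Add(-1, c)) (Function('H')(c) = Mul(Add(-1, c), Pow(c, 2)) = Mul(Pow(c, 2), Add(-1, c)))
Pow(Add(Function('H')(z), -3), 2) = Pow(Add(Mul(Pow(Rational(-5, 6), 2), Add(-1, Rational(-5, 6))), -3), 2) = Pow(Add(Mul(Rational(25, 36), Rational(-11, 6)), -3), 2) = Pow(Add(Rational(-275, 216), -3), 2) = Pow(Rational(-923, 216), 2) = Rational(851929, 46656)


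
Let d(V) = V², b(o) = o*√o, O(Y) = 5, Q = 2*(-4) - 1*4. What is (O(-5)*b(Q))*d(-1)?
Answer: -120*I*√3 ≈ -207.85*I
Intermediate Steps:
Q = -12 (Q = -8 - 4 = -12)
b(o) = o^(3/2)
(O(-5)*b(Q))*d(-1) = (5*(-12)^(3/2))*(-1)² = (5*(-24*I*√3))*1 = -120*I*√3*1 = -120*I*√3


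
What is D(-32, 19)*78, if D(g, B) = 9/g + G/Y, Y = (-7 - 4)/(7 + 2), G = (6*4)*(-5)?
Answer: 1343979/176 ≈ 7636.2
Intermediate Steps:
G = -120 (G = 24*(-5) = -120)
Y = -11/9 ≈ -1.2222
D(g, B) = 1080/11 + 9/g (D(g, B) = 9/g - 120/(-11/9) = 9/g - 120*(-9/11) = 9/g + 1080/11 = 1080/11 + 9/g)
D(-32, 19)*78 = (1080/11 + 9/(-32))*78 = (1080/11 + 9*(-1/32))*78 = (1080/11 - 9/32)*78 = (34461/352)*78 = 1343979/176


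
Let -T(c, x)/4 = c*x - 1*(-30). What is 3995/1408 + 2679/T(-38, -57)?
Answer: 652501/257664 ≈ 2.5324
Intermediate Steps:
T(c, x) = -120 - 4*c*x (T(c, x) = -4*(c*x - 1*(-30)) = -4*(c*x + 30) = -4*(30 + c*x) = -120 - 4*c*x)
3995/1408 + 2679/T(-38, -57) = 3995/1408 + 2679/(-120 - 4*(-38)*(-57)) = 3995*(1/1408) + 2679/(-120 - 8664) = 3995/1408 + 2679/(-8784) = 3995/1408 + 2679*(-1/8784) = 3995/1408 - 893/2928 = 652501/257664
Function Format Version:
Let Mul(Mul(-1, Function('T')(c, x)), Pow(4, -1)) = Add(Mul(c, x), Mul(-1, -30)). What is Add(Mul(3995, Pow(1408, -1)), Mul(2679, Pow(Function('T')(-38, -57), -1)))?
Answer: Rational(652501, 257664) ≈ 2.5324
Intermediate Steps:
Function('T')(c, x) = Add(-120, Mul(-4, c, x)) (Function('T')(c, x) = Mul(-4, Add(Mul(c, x), Mul(-1, -30))) = Mul(-4, Add(Mul(c, x), 30)) = Mul(-4, Add(30, Mul(c, x))) = Add(-120, Mul(-4, c, x)))
Add(Mul(3995, Pow(1408, -1)), Mul(2679, Pow(Function('T')(-38, -57), -1))) = Add(Mul(3995, Pow(1408, -1)), Mul(2679, Pow(Add(-120, Mul(-4, -38, -57)), -1))) = Add(Mul(3995, Rational(1, 1408)), Mul(2679, Pow(Add(-120, -8664), -1))) = Add(Rational(3995, 1408), Mul(2679, Pow(-8784, -1))) = Add(Rational(3995, 1408), Mul(2679, Rational(-1, 8784))) = Add(Rational(3995, 1408), Rational(-893, 2928)) = Rational(652501, 257664)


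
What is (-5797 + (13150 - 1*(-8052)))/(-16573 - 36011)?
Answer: -5135/17528 ≈ -0.29296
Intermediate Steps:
(-5797 + (13150 - 1*(-8052)))/(-16573 - 36011) = (-5797 + (13150 + 8052))/(-52584) = (-5797 + 21202)*(-1/52584) = 15405*(-1/52584) = -5135/17528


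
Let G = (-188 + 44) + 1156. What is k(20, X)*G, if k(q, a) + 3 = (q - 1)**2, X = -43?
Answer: 362296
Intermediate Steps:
k(q, a) = -3 + (-1 + q)**2 (k(q, a) = -3 + (q - 1)**2 = -3 + (-1 + q)**2)
G = 1012 (G = -144 + 1156 = 1012)
k(20, X)*G = (-3 + (-1 + 20)**2)*1012 = (-3 + 19**2)*1012 = (-3 + 361)*1012 = 358*1012 = 362296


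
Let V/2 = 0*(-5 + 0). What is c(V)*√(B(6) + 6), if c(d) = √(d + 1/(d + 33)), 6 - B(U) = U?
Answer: √22/11 ≈ 0.42640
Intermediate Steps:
V = 0 (V = 2*(0*(-5 + 0)) = 2*(0*(-5)) = 2*0 = 0)
B(U) = 6 - U
c(d) = √(d + 1/(33 + d))
c(V)*√(B(6) + 6) = √((1 + 0*(33 + 0))/(33 + 0))*√((6 - 1*6) + 6) = √((1 + 0*33)/33)*√((6 - 6) + 6) = √((1 + 0)/33)*√(0 + 6) = √((1/33)*1)*√6 = √(1/33)*√6 = (√33/33)*√6 = √22/11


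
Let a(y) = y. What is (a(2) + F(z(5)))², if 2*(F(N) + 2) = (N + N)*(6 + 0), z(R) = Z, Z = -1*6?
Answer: 1296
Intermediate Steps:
Z = -6
z(R) = -6
F(N) = -2 + 6*N (F(N) = -2 + ((N + N)*(6 + 0))/2 = -2 + ((2*N)*6)/2 = -2 + (12*N)/2 = -2 + 6*N)
(a(2) + F(z(5)))² = (2 + (-2 + 6*(-6)))² = (2 + (-2 - 36))² = (2 - 38)² = (-36)² = 1296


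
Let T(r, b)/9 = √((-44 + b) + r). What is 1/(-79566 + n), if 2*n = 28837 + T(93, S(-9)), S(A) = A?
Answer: -52118/3395356757 - 36*√10/16976783785 ≈ -1.5356e-5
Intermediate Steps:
T(r, b) = 9*√(-44 + b + r) (T(r, b) = 9*√((-44 + b) + r) = 9*√(-44 + b + r))
n = 28837/2 + 9*√10 (n = (28837 + 9*√(-44 - 9 + 93))/2 = (28837 + 9*√40)/2 = (28837 + 9*(2*√10))/2 = (28837 + 18*√10)/2 = 28837/2 + 9*√10 ≈ 14447.)
1/(-79566 + n) = 1/(-79566 + (28837/2 + 9*√10)) = 1/(-130295/2 + 9*√10)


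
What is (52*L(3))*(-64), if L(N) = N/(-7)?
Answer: 9984/7 ≈ 1426.3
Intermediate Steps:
L(N) = -N/7 (L(N) = N*(-1/7) = -N/7)
(52*L(3))*(-64) = (52*(-1/7*3))*(-64) = (52*(-3/7))*(-64) = -156/7*(-64) = 9984/7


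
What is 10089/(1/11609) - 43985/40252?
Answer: 4714443042667/40252 ≈ 1.1712e+8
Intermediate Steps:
10089/(1/11609) - 43985/40252 = 10089/(1/11609) - 43985*1/40252 = 10089*11609 - 43985/40252 = 117123201 - 43985/40252 = 4714443042667/40252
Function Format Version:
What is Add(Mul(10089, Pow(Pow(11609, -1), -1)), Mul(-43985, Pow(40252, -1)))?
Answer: Rational(4714443042667, 40252) ≈ 1.1712e+8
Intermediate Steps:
Add(Mul(10089, Pow(Pow(11609, -1), -1)), Mul(-43985, Pow(40252, -1))) = Add(Mul(10089, Pow(Rational(1, 11609), -1)), Mul(-43985, Rational(1, 40252))) = Add(Mul(10089, 11609), Rational(-43985, 40252)) = Add(117123201, Rational(-43985, 40252)) = Rational(4714443042667, 40252)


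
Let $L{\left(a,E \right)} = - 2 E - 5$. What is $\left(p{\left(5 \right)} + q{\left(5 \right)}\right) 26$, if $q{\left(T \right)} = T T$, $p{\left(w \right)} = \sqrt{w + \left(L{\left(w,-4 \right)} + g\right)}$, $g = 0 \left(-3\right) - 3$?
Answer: $650 + 26 \sqrt{5} \approx 708.14$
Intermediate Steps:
$L{\left(a,E \right)} = -5 - 2 E$
$g = -3$ ($g = 0 - 3 = -3$)
$p{\left(w \right)} = \sqrt{w}$ ($p{\left(w \right)} = \sqrt{w - 0} = \sqrt{w + \left(\left(-5 + 8\right) - 3\right)} = \sqrt{w + \left(3 - 3\right)} = \sqrt{w + 0} = \sqrt{w}$)
$q{\left(T \right)} = T^{2}$
$\left(p{\left(5 \right)} + q{\left(5 \right)}\right) 26 = \left(\sqrt{5} + 5^{2}\right) 26 = \left(\sqrt{5} + 25\right) 26 = \left(25 + \sqrt{5}\right) 26 = 650 + 26 \sqrt{5}$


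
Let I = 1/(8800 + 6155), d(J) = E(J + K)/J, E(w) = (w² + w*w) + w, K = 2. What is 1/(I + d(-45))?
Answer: -44865/3644032 ≈ -0.012312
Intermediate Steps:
E(w) = w + 2*w² (E(w) = (w² + w²) + w = 2*w² + w = w + 2*w²)
d(J) = (2 + J)*(5 + 2*J)/J (d(J) = ((J + 2)*(1 + 2*(J + 2)))/J = ((2 + J)*(1 + 2*(2 + J)))/J = ((2 + J)*(1 + (4 + 2*J)))/J = ((2 + J)*(5 + 2*J))/J = (2 + J)*(5 + 2*J)/J)
I = 1/14955 ≈ 6.6867e-5
1/(I + d(-45)) = 1/(1/14955 + (9 + 2*(-45) + 10/(-45))) = 1/(1/14955 + (9 - 90 + 10*(-1/45))) = 1/(1/14955 + (9 - 90 - 2/9)) = 1/(1/14955 - 731/9) = 1/(-3644032/44865) = -44865/3644032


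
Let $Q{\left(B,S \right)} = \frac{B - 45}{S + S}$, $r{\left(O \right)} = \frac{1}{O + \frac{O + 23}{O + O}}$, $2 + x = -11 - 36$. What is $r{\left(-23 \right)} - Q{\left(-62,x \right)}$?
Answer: $- \frac{2559}{2254} \approx -1.1353$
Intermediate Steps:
$x = -49$ ($x = -2 - 47 = -49$)
$r{\left(O \right)} = \frac{1}{O + \frac{23 + O}{2 O}}$
$Q{\left(B,S \right)} = \frac{-45 + B}{2 S}$
$r{\left(-23 \right)} - Q{\left(-62,x \right)} = 2 \left(-23\right) \frac{1}{23 - 23 + 2 \left(-23\right)^{2}} - \frac{-45 - 62}{2 \left(-49\right)} = 2 \left(-23\right) \frac{1}{23 - 23 + 2 \cdot 529} - \frac{1}{2} \left(- \frac{1}{49}\right) \left(-107\right) = 2 \left(-23\right) \frac{1}{23 - 23 + 1058} - \frac{107}{98} = 2 \left(-23\right) \frac{1}{1058} - \frac{107}{98} = - \frac{1}{23} - \frac{107}{98} = - \frac{2559}{2254}$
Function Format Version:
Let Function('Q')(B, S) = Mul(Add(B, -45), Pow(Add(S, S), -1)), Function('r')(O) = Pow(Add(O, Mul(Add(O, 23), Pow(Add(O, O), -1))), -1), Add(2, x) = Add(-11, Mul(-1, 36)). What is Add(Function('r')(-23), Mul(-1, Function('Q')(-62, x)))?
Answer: Rational(-2559, 2254) ≈ -1.1353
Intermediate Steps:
x = -49 (x = Add(-2, Add(-11, Mul(-1, 36))) = Add(-2, Add(-11, -36)) = Add(-2, -47) = -49)
Function('r')(O) = Pow(Add(O, Mul(Rational(1, 2), Pow(O, -1), Add(23, O))), -1) (Function('r')(O) = Pow(Add(O, Mul(Add(23, O), Pow(Mul(2, O), -1))), -1) = Pow(Add(O, Mul(Add(23, O), Mul(Rational(1, 2), Pow(O, -1)))), -1) = Pow(Add(O, Mul(Rational(1, 2), Pow(O, -1), Add(23, O))), -1))
Function('Q')(B, S) = Mul(Rational(1, 2), Pow(S, -1), Add(-45, B)) (Function('Q')(B, S) = Mul(Add(-45, B), Pow(Mul(2, S), -1)) = Mul(Add(-45, B), Mul(Rational(1, 2), Pow(S, -1))) = Mul(Rational(1, 2), Pow(S, -1), Add(-45, B)))
Add(Function('r')(-23), Mul(-1, Function('Q')(-62, x))) = Add(Mul(2, -23, Pow(Add(23, -23, Mul(2, Pow(-23, 2))), -1)), Mul(-1, Mul(Rational(1, 2), Pow(-49, -1), Add(-45, -62)))) = Add(Mul(2, -23, Pow(Add(23, -23, Mul(2, 529)), -1)), Mul(-1, Mul(Rational(1, 2), Rational(-1, 49), -107))) = Add(Mul(2, -23, Pow(Add(23, -23, 1058), -1)), Mul(-1, Rational(107, 98))) = Add(Mul(2, -23, Pow(1058, -1)), Rational(-107, 98)) = Add(Mul(2, -23, Rational(1, 1058)), Rational(-107, 98)) = Add(Rational(-1, 23), Rational(-107, 98)) = Rational(-2559, 2254)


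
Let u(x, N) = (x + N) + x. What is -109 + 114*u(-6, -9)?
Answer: -2503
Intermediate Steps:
u(x, N) = N + 2*x (u(x, N) = (N + x) + x = N + 2*x)
-109 + 114*u(-6, -9) = -109 + 114*(-9 + 2*(-6)) = -109 + 114*(-9 - 12) = -109 + 114*(-21) = -109 - 2394 = -2503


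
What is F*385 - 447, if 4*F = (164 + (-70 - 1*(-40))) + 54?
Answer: 17648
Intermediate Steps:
F = 47 (F = ((164 + (-70 - 1*(-40))) + 54)/4 = ((164 + (-70 + 40)) + 54)/4 = ((164 - 30) + 54)/4 = (134 + 54)/4 = (¼)*188 = 47)
F*385 - 447 = 47*385 - 447 = 18095 - 447 = 17648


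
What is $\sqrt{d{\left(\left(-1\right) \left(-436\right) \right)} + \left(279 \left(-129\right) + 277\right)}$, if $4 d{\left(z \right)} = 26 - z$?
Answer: $\frac{i \sqrt{143266}}{2} \approx 189.25 i$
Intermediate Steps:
$d{\left(z \right)} = \frac{13}{2} - \frac{z}{4}$ ($d{\left(z \right)} = \frac{26 - z}{4} = \frac{13}{2} - \frac{z}{4}$)
$\sqrt{d{\left(\left(-1\right) \left(-436\right) \right)} + \left(279 \left(-129\right) + 277\right)} = \sqrt{\left(\frac{13}{2} - \frac{\left(-1\right) \left(-436\right)}{4}\right) + \left(279 \left(-129\right) + 277\right)} = \sqrt{\left(\frac{13}{2} - 109\right) + \left(-35991 + 277\right)} = \sqrt{\left(\frac{13}{2} - 109\right) - 35714} = \sqrt{- \frac{205}{2} - 35714} = \sqrt{- \frac{71633}{2}} = \frac{i \sqrt{143266}}{2}$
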